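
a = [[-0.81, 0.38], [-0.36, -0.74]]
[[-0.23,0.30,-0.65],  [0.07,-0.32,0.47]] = a @ [[0.2,  -0.14,  0.41], [-0.19,  0.50,  -0.83]]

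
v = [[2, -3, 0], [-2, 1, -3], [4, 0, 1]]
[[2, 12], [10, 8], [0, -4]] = v@[[1, 0], [0, -4], [-4, -4]]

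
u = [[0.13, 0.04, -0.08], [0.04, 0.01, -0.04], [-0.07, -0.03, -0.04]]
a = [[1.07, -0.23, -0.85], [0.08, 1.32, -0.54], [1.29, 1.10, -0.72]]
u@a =[[0.04, -0.07, -0.07],[-0.01, -0.04, -0.01],[-0.13, -0.07, 0.10]]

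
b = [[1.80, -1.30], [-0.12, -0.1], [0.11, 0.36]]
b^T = [[1.8, -0.12, 0.11], [-1.3, -0.1, 0.36]]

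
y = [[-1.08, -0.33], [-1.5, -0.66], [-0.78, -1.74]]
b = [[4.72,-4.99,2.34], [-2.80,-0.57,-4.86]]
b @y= [[0.56, -2.34],[7.67, 9.76]]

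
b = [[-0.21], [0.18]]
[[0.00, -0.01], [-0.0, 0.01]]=b @[[-0.01, 0.05]]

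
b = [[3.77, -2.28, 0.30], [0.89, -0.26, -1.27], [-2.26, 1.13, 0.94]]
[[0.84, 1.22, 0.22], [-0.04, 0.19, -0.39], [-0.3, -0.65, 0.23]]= b @ [[0.15, 0.26, -0.02], [-0.1, -0.10, -0.09], [0.16, 0.05, 0.31]]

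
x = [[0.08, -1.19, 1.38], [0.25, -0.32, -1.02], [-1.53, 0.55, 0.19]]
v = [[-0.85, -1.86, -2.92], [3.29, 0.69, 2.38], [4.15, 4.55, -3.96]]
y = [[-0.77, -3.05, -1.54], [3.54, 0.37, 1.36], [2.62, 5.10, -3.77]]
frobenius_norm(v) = 9.13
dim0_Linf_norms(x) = [1.53, 1.19, 1.38]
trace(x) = -0.05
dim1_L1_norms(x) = [2.65, 1.59, 2.27]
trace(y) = -4.17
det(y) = -71.47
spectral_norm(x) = 1.94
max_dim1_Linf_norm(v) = 4.55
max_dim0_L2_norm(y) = 5.95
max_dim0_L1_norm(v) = 9.26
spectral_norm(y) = 7.23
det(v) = -66.43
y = x + v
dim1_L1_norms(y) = [5.36, 5.27, 11.49]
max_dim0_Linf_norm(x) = 1.53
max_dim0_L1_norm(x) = 2.59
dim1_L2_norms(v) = [3.56, 4.12, 7.32]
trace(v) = -4.12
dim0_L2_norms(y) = [4.47, 5.95, 4.29]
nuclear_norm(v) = 14.21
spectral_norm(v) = 7.43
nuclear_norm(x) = 4.34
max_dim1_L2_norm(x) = 1.82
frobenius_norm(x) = 2.69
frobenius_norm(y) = 8.59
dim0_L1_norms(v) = [8.29, 7.1, 9.26]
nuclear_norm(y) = 13.66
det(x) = -2.25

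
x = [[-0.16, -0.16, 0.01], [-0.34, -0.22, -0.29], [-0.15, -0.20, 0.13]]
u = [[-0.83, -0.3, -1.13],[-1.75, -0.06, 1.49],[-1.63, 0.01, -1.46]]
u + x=[[-0.99, -0.46, -1.12], [-2.09, -0.28, 1.20], [-1.78, -0.19, -1.33]]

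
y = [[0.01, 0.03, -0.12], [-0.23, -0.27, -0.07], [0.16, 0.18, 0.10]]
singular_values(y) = [0.44, 0.13, 0.0]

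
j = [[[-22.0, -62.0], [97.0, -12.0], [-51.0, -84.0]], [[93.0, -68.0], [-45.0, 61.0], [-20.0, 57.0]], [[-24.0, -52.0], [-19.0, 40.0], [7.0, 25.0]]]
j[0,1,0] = 97.0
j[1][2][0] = -20.0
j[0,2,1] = -84.0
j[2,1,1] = 40.0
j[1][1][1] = 61.0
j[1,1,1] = 61.0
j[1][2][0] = -20.0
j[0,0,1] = -62.0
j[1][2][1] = 57.0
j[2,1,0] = -19.0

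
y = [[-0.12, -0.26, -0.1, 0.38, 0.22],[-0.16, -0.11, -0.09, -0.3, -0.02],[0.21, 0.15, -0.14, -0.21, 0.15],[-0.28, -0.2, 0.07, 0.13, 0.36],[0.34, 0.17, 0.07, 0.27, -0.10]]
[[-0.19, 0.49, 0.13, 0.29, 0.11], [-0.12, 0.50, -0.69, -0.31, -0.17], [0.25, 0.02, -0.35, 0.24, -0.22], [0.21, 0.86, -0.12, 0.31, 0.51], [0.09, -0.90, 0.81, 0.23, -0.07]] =y @ [[0.41, -1.33, 0.70, 0.28, -0.83], [0.49, -0.72, 0.34, 0.68, 0.63], [1.08, -0.72, 1.40, -0.07, 1.24], [-0.38, -0.55, 1.4, 0.56, 0.36], [1.09, 1.29, -0.39, 1.28, 0.74]]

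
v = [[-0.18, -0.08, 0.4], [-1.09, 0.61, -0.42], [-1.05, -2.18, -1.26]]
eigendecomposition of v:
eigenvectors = [[0.32+0.19j,0.32-0.19j,(0.21+0j)],[-0.06+0.11j,(-0.06-0.11j),-0.78+0.00j],[-0.92+0.00j,-0.92-0.00j,(0.59+0j)]]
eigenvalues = [(-1.03+0.48j), (-1.03-0.48j), (1.23+0j)]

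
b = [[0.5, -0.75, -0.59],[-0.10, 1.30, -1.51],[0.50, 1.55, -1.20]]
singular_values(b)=[2.8, 1.07, 0.51]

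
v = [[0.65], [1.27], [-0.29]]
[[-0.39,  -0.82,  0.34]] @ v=[[-1.39]]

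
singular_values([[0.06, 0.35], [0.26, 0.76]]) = [0.88, 0.05]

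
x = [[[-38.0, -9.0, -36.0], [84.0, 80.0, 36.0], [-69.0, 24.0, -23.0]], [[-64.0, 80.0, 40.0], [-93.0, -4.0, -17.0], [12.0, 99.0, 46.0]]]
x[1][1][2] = -17.0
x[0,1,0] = 84.0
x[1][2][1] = 99.0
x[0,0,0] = -38.0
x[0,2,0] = -69.0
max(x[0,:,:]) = 84.0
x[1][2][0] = 12.0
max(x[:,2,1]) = 99.0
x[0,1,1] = 80.0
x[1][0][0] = -64.0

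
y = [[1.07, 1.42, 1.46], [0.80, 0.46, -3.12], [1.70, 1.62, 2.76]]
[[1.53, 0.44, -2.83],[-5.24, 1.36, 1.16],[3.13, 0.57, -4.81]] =y @ [[-0.6, 0.71, -1.53], [-0.03, 0.03, -0.05], [1.52, -0.25, -0.77]]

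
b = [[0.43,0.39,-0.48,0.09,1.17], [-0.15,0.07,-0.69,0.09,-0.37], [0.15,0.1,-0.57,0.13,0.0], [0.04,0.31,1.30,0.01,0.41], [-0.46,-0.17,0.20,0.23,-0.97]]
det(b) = -0.02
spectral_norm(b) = 1.80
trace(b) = -1.03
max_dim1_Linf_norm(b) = 1.3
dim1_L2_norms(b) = [1.39, 0.81, 0.61, 1.4, 1.13]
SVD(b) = [[-0.74, 0.24, -0.40, -0.34, 0.35], [0.18, 0.42, -0.46, 0.71, 0.26], [-0.06, 0.35, -0.35, -0.11, -0.86], [-0.21, -0.8, -0.46, 0.28, -0.15], [0.61, -0.08, -0.54, -0.54, 0.21]] @ diag([1.7971670942561973, 1.6692477156866183, 0.38180742393201084, 0.13508157592517242, 0.13106699765278237]) @ [[-0.36, -0.25, 0.06, 0.05, -0.90],[0.06, -0.05, -0.99, 0.05, -0.07],[0.19, -0.72, 0.01, -0.66, 0.09],[-0.08, 0.63, -0.05, -0.74, -0.19],[-0.91, -0.11, -0.08, -0.09, 0.38]]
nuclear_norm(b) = 4.11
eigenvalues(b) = [(-0.96+0j), (-0.26+0.44j), (-0.26-0.44j), (0.22+0.18j), (0.22-0.18j)]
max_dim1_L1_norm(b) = 2.56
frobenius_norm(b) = 2.49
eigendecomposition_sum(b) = [[(0.06-0j),(0.03+0j),0.44-0.00j,-0.14+0.00j,(0.31-0j)], [-0.06+0.00j,(-0.03-0j),-0.44+0.00j,0.14-0.00j,(-0.3+0j)], [-0.05+0.00j,(-0.02-0j),-0.33+0.00j,(0.11-0j),-0.23+0.00j], [0.11-0.00j,0.05+0.00j,(0.81-0j),-0.26+0.00j,0.57-0.00j], [-0.08+0.00j,(-0.04-0j),-0.57+0.00j,0.18-0.00j,(-0.4+0j)]] + [[0.18+0.37j, (0.09+0.04j), -0.52-0.33j, 0.03-0.14j, (0.42+0.25j)], [-0.00+0.06j, 0.01+0.01j, -0.04-0.08j, (0.01-0.02j), 0.04+0.07j], [(0.1+0.02j), 0.02-0.01j, -0.14+0.05j, (-0.02-0.03j), (0.11-0.04j)], [-0.05-0.09j, (-0.02-0.01j), 0.13+0.07j, -0.01+0.03j, -0.11-0.06j], [-0.20-0.15j, (-0.06+0j), (0.38+0.04j), 0.02+0.08j, (-0.3-0.02j)]] + [[0.18-0.37j,  (0.09-0.04j),  (-0.52+0.33j),  0.03+0.14j,  (0.42-0.25j)], [(-0-0.06j),  (0.01-0.01j),  -0.04+0.08j,  (0.01+0.02j),  (0.04-0.07j)], [0.10-0.02j,  (0.02+0.01j),  -0.14-0.05j,  (-0.02+0.03j),  0.11+0.04j], [-0.05+0.09j,  (-0.02+0.01j),  (0.13-0.07j),  -0.01-0.03j,  -0.11+0.06j], [-0.20+0.15j,  -0.06-0.00j,  (0.38-0.04j),  (0.02-0.08j),  (-0.3+0.02j)]] + [[(0.01+0.03j), (0.1-0.1j), (0.06+0.04j), (0.08-0.01j), 0.01+0.06j], [(-0.04-0.02j), (0.04+0.16j), (-0.08+0.04j), -0.04+0.10j, -0.07-0.02j], [0.01j, (0.04-0.04j), (0.02+0.02j), 0.03-0.00j, 0.00+0.02j], [(0.01+0.06j), 0.15-0.17j, 0.11+0.06j, (0.14-0.03j), 0.03+0.09j], [0.01+0.00j, -0.01-0.02j, 0.01-0.01j, -0.02j, 0.01+0.00j]] + [[0.01-0.03j, (0.1+0.1j), (0.06-0.04j), 0.08+0.01j, (0.01-0.06j)], [-0.04+0.02j, 0.04-0.16j, -0.08-0.04j, -0.04-0.10j, (-0.07+0.02j)], [0.00-0.01j, 0.04+0.04j, 0.02-0.02j, (0.03+0j), -0.02j], [0.01-0.06j, (0.15+0.17j), 0.11-0.06j, 0.14+0.03j, (0.03-0.09j)], [(0.01-0j), (-0.01+0.02j), 0.01+0.01j, 0.02j, 0.01-0.00j]]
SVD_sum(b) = [[0.47,0.33,-0.08,-0.06,1.19], [-0.12,-0.08,0.02,0.01,-0.3], [0.04,0.03,-0.01,-0.0,0.1], [0.14,0.10,-0.02,-0.02,0.34], [-0.39,-0.28,0.07,0.05,-0.99]] + [[0.02, -0.02, -0.4, 0.02, -0.03],  [0.04, -0.03, -0.7, 0.03, -0.05],  [0.03, -0.03, -0.57, 0.03, -0.04],  [-0.08, 0.06, 1.32, -0.06, 0.10],  [-0.01, 0.01, 0.13, -0.01, 0.01]] + [[-0.03, 0.11, -0.0, 0.10, -0.01], [-0.03, 0.13, -0.0, 0.12, -0.02], [-0.03, 0.1, -0.00, 0.09, -0.01], [-0.03, 0.13, -0.0, 0.12, -0.02], [-0.04, 0.15, -0.00, 0.14, -0.02]] + [[0.00,-0.03,0.00,0.03,0.01], [-0.01,0.06,-0.01,-0.07,-0.02], [0.00,-0.01,0.0,0.01,0.0], [-0.00,0.02,-0.0,-0.03,-0.01], [0.01,-0.05,0.0,0.05,0.01]] + [[-0.04, -0.01, -0.0, -0.0, 0.02], [-0.03, -0.0, -0.00, -0.00, 0.01], [0.10, 0.01, 0.01, 0.01, -0.04], [0.02, 0.0, 0.0, 0.00, -0.01], [-0.02, -0.00, -0.0, -0.00, 0.01]]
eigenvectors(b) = [[(0.36+0j), 0.81+0.00j, (0.81-0j), (0.42+0.02j), 0.42-0.02j], [-0.36+0.00j, (0.11+0.06j), 0.11-0.06j, -0.30+0.43j, (-0.3-0.43j)], [-0.27+0.00j, 0.13-0.15j, 0.13+0.15j, (0.16+0.02j), (0.16-0.02j)], [0.67+0.00j, -0.20+0.01j, (-0.2-0.01j), (0.71+0j), (0.71-0j)], [-0.47+0.00j, -0.45+0.22j, (-0.45-0.22j), 0.03-0.07j, (0.03+0.07j)]]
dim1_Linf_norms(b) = [1.17, 0.69, 0.57, 1.3, 0.97]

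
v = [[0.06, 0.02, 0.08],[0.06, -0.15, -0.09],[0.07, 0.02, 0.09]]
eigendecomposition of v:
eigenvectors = [[-0.07, 0.58, 0.66], [1.00, 0.58, -0.09], [-0.06, -0.58, 0.75]]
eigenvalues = [-0.15, -0.0, 0.15]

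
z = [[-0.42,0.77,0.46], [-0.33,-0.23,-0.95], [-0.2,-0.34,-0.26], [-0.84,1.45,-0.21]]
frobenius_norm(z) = 2.26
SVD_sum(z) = [[-0.42,0.8,0.06],  [0.05,-0.1,-0.01],  [0.10,-0.2,-0.01],  [-0.77,1.46,0.10]] + [[0.14,0.05,0.34], [-0.38,-0.13,-0.94], [-0.13,-0.05,-0.33], [-0.12,-0.04,-0.29]] + [[-0.13, -0.08, 0.06], [-0.00, -0.00, 0.00], [-0.17, -0.1, 0.08], [0.05, 0.03, -0.02]]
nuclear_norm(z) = 3.37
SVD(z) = [[-0.47, 0.31, -0.60], [0.06, -0.86, -0.01], [0.12, -0.30, -0.77], [-0.87, -0.27, 0.22]] @ diag([1.904734173557892, 1.1895485301517637, 0.2784995915517925]) @ [[0.47, -0.88, -0.06], [0.37, 0.13, 0.92], [0.8, 0.45, -0.38]]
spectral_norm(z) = 1.90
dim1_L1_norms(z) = [1.65, 1.51, 0.8, 2.5]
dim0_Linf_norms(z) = [0.84, 1.45, 0.95]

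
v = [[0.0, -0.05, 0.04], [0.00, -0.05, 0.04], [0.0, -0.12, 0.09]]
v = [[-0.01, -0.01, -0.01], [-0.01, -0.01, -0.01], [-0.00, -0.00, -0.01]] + [[0.01, -0.04, 0.05], [0.01, -0.04, 0.05], [0.0, -0.12, 0.10]]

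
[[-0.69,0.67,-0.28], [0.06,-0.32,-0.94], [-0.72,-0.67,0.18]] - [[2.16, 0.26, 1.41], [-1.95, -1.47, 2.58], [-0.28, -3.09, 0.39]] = [[-2.85, 0.41, -1.69],[2.01, 1.15, -3.52],[-0.44, 2.42, -0.21]]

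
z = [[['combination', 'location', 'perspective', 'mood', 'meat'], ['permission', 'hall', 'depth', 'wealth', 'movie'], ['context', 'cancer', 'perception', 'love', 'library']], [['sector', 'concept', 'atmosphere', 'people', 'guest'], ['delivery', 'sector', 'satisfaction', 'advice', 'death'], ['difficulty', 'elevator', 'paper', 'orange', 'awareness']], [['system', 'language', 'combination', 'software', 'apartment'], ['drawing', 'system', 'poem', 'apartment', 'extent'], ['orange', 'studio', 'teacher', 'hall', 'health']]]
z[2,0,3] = 'software'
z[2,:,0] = ['system', 'drawing', 'orange']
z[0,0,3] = 'mood'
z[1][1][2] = 'satisfaction'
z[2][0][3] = 'software'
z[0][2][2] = 'perception'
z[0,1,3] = 'wealth'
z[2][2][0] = 'orange'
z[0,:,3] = ['mood', 'wealth', 'love']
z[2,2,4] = 'health'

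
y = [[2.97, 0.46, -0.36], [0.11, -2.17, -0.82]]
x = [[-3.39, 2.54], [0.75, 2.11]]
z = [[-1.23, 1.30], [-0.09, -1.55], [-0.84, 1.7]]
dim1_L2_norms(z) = [1.79, 1.55, 1.9]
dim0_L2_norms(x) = [3.47, 3.3]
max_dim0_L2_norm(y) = 2.97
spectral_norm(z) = 2.89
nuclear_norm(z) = 3.82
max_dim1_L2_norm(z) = 1.9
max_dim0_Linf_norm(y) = 2.97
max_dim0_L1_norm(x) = 4.65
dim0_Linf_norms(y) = [2.97, 2.17, 0.82]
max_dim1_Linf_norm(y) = 2.97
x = y @ z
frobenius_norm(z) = 3.03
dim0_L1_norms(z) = [2.16, 4.55]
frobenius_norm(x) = 4.79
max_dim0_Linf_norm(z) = 1.7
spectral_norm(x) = 4.30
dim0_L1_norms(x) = [4.14, 4.65]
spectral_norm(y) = 3.03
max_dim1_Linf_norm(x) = 3.39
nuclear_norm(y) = 5.35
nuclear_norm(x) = 6.41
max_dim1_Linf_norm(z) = 1.7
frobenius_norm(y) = 3.82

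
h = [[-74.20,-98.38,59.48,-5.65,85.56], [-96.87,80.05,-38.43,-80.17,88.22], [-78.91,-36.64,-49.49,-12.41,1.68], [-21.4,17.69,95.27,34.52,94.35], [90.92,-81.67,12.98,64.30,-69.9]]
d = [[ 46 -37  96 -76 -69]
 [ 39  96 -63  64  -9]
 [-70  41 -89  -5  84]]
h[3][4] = 94.35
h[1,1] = 80.05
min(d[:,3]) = -76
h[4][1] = -81.67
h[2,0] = -78.91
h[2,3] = -12.41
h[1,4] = 88.22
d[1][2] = -63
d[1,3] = 64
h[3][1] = 17.69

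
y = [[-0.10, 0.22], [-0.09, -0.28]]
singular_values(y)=[0.36, 0.13]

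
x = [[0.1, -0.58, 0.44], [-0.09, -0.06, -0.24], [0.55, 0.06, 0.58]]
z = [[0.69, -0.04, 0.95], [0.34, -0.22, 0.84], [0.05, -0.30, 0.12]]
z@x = [[0.60, -0.34, 0.86],[0.52, -0.13, 0.69],[0.10, -0.00, 0.16]]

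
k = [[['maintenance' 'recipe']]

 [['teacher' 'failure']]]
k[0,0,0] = 'maintenance'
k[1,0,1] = 'failure'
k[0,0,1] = 'recipe'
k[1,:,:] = [['teacher', 'failure']]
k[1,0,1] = 'failure'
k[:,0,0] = ['maintenance', 'teacher']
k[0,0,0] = 'maintenance'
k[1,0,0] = 'teacher'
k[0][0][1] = 'recipe'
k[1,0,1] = 'failure'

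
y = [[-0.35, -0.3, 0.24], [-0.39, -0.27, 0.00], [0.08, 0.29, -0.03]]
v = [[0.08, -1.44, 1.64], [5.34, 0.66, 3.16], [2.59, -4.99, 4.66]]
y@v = [[-1.01, -0.89, -0.4], [-1.47, 0.38, -1.49], [1.48, 0.23, 0.91]]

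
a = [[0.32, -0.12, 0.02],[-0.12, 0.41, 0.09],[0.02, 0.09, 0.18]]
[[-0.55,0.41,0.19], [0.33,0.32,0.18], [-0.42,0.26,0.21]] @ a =[[-0.22, 0.25, 0.06], [0.07, 0.11, 0.07], [-0.16, 0.18, 0.05]]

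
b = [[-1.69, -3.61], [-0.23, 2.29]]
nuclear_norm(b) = 5.53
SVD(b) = [[-0.88,0.47],[0.47,0.88]] @ diag([4.481651245318831, 1.0488098566147146]) @ [[0.31,  0.95], [-0.95,  0.31]]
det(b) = -4.70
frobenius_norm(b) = 4.60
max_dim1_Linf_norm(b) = 3.61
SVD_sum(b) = [[-1.22, -3.76], [0.65, 2.0]] + [[-0.47, 0.15], [-0.88, 0.29]]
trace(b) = 0.60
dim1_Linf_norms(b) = [3.61, 2.29]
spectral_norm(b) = 4.48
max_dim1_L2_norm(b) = 3.99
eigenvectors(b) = [[-1.0,0.65], [-0.05,-0.76]]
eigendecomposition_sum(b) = [[-1.80,-1.56], [-0.10,-0.09]] + [[0.11, -2.05], [-0.13, 2.38]]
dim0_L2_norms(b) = [1.71, 4.28]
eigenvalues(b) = [-1.89, 2.49]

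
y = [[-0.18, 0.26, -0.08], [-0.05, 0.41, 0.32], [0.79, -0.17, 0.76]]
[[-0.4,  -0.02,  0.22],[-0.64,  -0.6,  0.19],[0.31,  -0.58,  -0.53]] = y @ [[0.21, 1.04, -0.47], [-1.43, 0.09, 0.49], [-0.13, -1.83, -0.10]]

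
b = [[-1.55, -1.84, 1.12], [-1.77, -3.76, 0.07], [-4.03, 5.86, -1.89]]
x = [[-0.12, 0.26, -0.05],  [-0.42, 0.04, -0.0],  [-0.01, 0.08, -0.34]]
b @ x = [[0.95, -0.39, -0.30], [1.79, -0.6, 0.06], [-1.96, -0.96, 0.84]]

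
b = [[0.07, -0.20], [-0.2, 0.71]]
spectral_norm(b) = 0.77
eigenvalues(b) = [0.01, 0.77]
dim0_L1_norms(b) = [0.27, 0.91]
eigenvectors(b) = [[-0.96, 0.28], [-0.28, -0.96]]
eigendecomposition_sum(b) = [[0.01, 0.00], [0.0, 0.0]] + [[0.06, -0.20], [-0.2, 0.71]]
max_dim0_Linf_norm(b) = 0.71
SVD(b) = [[-0.28, 0.96], [0.96, 0.28]] @ diag([0.7673592452822641, 0.012640754717735814]) @ [[-0.28,0.96], [0.96,0.28]]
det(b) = 0.01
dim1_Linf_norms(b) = [0.2, 0.71]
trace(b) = 0.78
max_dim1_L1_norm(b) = 0.91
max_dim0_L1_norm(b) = 0.91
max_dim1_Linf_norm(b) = 0.71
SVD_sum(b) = [[0.06, -0.2], [-0.2, 0.71]] + [[0.01,  0.0], [0.0,  0.0]]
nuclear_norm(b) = 0.78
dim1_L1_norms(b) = [0.27, 0.91]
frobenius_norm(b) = 0.77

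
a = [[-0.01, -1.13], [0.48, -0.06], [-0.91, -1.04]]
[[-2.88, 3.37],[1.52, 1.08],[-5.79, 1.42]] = a @ [[3.48, 1.87], [2.52, -3.0]]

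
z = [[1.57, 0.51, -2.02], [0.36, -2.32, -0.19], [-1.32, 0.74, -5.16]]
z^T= [[1.57,0.36,-1.32], [0.51,-2.32,0.74], [-2.02,-0.19,-5.16]]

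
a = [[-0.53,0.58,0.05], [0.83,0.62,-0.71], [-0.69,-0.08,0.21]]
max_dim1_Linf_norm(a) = 0.83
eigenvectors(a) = [[0.30, 0.76, 0.52], [0.90, -0.15, 0.19], [-0.3, 0.63, 0.83]]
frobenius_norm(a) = 1.65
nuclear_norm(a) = 2.38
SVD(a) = [[-0.18,-0.9,-0.39], [0.86,-0.34,0.39], [-0.48,-0.26,0.84]] @ diag([1.425796018283185, 0.8195322485092408, 0.13882581856846013]) @ [[0.8,0.33,-0.50], [0.46,-0.87,0.17], [-0.38,-0.37,-0.85]]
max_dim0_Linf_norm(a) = 0.83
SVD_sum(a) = [[-0.21, -0.08, 0.13], [0.98, 0.4, -0.62], [-0.55, -0.22, 0.34]] + [[-0.34,0.64,-0.13],[-0.13,0.24,-0.05],[-0.1,0.19,-0.04]] + [[0.02, 0.02, 0.05], [-0.02, -0.02, -0.05], [-0.04, -0.04, -0.1]]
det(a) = 0.16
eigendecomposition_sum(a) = [[0.20,0.25,-0.18],  [0.60,0.75,-0.54],  [-0.2,-0.25,0.18]] + [[-0.88,0.45,0.45], [0.17,-0.09,-0.09], [-0.73,0.37,0.37]] + [[0.15, -0.12, -0.21], [0.06, -0.05, -0.08], [0.25, -0.20, -0.34]]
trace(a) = 0.30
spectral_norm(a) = 1.43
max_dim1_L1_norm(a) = 2.16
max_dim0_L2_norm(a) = 1.2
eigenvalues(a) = [1.14, -0.6, -0.24]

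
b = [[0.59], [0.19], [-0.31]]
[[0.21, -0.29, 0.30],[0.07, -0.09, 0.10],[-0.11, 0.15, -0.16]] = b@[[0.35, -0.49, 0.51]]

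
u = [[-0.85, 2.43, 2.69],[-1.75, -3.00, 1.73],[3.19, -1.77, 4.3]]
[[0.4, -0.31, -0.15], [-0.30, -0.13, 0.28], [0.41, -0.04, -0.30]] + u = [[-0.45, 2.12, 2.54], [-2.05, -3.13, 2.01], [3.6, -1.81, 4.00]]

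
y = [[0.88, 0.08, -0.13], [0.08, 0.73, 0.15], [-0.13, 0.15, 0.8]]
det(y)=0.474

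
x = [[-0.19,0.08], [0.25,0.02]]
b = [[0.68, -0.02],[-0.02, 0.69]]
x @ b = [[-0.13, 0.06], [0.17, 0.01]]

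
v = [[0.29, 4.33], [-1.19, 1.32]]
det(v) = 5.54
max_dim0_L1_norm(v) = 5.65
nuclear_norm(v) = 5.75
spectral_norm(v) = 4.53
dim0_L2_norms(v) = [1.22, 4.53]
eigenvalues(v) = [(0.8+2.21j), (0.8-2.21j)]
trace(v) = 1.61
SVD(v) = [[0.96, 0.30], [0.3, -0.96]] @ diag([4.527308990473634, 1.222691009526366]) @ [[-0.02, 1.00], [1.0, 0.02]]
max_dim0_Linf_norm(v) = 4.33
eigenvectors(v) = [[(0.89+0j), (0.89-0j)], [(0.11+0.45j), (0.11-0.45j)]]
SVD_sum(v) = [[-0.07,4.32], [-0.02,1.34]] + [[0.36, 0.01], [-1.17, -0.02]]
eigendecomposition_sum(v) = [[0.15+1.20j,(2.16-0.79j)], [(-0.6+0.22j),(0.66+1.01j)]] + [[0.14-1.20j,2.16+0.79j], [-0.59-0.22j,0.66-1.01j]]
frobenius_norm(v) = 4.69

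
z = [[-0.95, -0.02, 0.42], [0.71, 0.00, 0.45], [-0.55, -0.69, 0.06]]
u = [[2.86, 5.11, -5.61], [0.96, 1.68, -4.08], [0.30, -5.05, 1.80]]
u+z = [[1.91, 5.09, -5.19], [1.67, 1.68, -3.63], [-0.25, -5.74, 1.86]]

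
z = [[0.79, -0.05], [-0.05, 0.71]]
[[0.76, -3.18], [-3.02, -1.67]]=z @ [[0.69, -4.19], [-4.2, -2.65]]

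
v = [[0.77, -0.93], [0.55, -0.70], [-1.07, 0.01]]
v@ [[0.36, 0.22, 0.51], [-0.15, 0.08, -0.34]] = [[0.42, 0.09, 0.71], [0.30, 0.07, 0.52], [-0.39, -0.23, -0.55]]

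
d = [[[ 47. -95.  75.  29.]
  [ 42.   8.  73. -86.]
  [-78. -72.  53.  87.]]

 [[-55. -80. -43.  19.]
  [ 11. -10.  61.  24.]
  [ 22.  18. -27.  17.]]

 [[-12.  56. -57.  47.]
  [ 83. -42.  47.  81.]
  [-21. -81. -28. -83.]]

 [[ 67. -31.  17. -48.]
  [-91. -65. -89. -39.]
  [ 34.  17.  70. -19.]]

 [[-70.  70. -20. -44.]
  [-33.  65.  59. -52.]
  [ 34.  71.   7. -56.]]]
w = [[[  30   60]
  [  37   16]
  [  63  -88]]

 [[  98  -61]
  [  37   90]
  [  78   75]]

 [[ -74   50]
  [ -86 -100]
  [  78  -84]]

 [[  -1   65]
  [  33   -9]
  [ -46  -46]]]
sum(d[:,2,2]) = 75.0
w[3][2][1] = -46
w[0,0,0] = 30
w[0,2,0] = 63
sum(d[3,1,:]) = -284.0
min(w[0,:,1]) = -88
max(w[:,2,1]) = 75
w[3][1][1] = -9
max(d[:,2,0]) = 34.0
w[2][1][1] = -100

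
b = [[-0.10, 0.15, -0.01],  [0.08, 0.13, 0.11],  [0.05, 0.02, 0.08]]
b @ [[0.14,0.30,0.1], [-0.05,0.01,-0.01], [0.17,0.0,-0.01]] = [[-0.02, -0.03, -0.01],[0.02, 0.03, 0.01],[0.02, 0.02, 0.00]]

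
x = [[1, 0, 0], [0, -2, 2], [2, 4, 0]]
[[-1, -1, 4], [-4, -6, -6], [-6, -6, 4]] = x@[[-1, -1, 4], [-1, -1, -1], [-3, -4, -4]]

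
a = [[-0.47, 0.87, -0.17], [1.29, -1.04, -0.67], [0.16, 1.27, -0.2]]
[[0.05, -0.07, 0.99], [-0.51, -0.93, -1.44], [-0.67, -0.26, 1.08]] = a @ [[-0.87, -0.23, -0.44],[-0.45, -0.02, 0.89],[-0.21, 0.97, -0.08]]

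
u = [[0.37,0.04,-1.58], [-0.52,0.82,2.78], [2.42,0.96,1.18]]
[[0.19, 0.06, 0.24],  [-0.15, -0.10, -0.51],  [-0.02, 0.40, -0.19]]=u @[[-0.03,0.17,0.03], [0.2,-0.01,-0.09], [-0.12,0.0,-0.15]]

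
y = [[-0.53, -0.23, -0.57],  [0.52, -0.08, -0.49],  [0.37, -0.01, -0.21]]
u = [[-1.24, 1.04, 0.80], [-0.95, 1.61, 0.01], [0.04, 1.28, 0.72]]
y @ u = [[0.85, -1.65, -0.84], [-0.59, -0.22, 0.06], [-0.46, 0.10, 0.14]]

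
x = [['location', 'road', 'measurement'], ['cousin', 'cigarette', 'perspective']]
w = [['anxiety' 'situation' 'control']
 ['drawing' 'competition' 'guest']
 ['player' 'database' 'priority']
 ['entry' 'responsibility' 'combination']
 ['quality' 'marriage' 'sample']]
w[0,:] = ['anxiety', 'situation', 'control']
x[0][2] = 'measurement'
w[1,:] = ['drawing', 'competition', 'guest']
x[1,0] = 'cousin'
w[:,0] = ['anxiety', 'drawing', 'player', 'entry', 'quality']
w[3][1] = 'responsibility'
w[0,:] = ['anxiety', 'situation', 'control']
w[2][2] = 'priority'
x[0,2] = 'measurement'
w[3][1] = 'responsibility'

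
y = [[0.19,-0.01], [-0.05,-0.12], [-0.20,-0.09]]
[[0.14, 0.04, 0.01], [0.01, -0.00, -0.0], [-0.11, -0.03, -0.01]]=y @ [[0.7,0.19,0.03], [-0.37,-0.07,0.01]]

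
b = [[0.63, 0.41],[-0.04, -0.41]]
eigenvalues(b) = [0.61, -0.39]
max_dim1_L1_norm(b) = 1.04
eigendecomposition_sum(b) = [[0.62, 0.25],[-0.02, -0.01]] + [[0.01, 0.16], [-0.02, -0.4]]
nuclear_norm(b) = 1.10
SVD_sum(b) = [[0.55, 0.49], [-0.23, -0.20]] + [[0.08, -0.08], [0.19, -0.21]]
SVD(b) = [[-0.93, 0.38], [0.38, 0.93]] @ diag([0.8023780331175747, 0.30147884166284705]) @ [[-0.75, -0.67], [0.67, -0.75]]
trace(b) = 0.22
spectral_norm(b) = 0.80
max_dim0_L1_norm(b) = 0.82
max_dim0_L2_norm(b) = 0.63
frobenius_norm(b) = 0.86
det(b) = -0.24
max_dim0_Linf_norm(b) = 0.63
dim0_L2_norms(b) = [0.63, 0.58]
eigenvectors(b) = [[1.0,-0.37],[-0.04,0.93]]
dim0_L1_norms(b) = [0.67, 0.82]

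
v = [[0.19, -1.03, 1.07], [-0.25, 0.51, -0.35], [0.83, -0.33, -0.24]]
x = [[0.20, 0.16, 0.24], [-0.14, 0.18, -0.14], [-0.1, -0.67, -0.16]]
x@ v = [[0.20, -0.2, 0.1],[-0.19, 0.28, -0.18],[0.02, -0.19, 0.17]]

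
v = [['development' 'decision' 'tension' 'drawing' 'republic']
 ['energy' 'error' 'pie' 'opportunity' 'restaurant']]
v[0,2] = 'tension'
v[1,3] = 'opportunity'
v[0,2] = 'tension'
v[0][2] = 'tension'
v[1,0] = 'energy'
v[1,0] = 'energy'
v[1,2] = 'pie'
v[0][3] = 'drawing'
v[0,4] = 'republic'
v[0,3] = 'drawing'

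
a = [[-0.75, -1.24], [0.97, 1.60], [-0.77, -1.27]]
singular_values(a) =[2.79, 0.0]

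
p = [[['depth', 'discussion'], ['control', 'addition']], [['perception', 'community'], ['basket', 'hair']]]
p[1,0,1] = 'community'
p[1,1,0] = 'basket'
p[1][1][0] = 'basket'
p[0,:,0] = ['depth', 'control']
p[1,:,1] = ['community', 'hair']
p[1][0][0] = 'perception'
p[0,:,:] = [['depth', 'discussion'], ['control', 'addition']]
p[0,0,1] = 'discussion'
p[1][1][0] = 'basket'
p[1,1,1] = 'hair'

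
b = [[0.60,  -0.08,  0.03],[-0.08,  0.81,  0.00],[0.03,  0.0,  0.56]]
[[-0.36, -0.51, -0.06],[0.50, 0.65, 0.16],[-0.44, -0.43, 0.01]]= b@[[-0.48, -0.72, -0.07],[0.57, 0.73, 0.19],[-0.76, -0.73, 0.03]]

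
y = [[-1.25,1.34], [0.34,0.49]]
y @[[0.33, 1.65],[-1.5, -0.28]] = [[-2.42, -2.44], [-0.62, 0.42]]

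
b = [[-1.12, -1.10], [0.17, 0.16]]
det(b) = 0.008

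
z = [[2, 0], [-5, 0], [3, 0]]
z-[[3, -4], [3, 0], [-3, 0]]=[[-1, 4], [-8, 0], [6, 0]]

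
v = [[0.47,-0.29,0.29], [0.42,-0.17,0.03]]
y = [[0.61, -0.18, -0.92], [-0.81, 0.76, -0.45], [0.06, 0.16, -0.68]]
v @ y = [[0.54, -0.26, -0.5], [0.40, -0.20, -0.33]]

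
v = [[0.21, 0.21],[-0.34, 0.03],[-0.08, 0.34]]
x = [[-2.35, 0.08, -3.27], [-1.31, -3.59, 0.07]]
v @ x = [[-0.77, -0.74, -0.67], [0.76, -0.13, 1.11], [-0.26, -1.23, 0.29]]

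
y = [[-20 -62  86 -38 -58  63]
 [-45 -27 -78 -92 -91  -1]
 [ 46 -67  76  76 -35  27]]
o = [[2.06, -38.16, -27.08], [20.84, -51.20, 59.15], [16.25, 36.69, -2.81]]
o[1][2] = 59.15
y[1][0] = -45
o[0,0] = 2.06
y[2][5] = 27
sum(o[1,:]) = 28.789999999999996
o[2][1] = 36.69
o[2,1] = 36.69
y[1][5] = -1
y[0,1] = -62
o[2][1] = 36.69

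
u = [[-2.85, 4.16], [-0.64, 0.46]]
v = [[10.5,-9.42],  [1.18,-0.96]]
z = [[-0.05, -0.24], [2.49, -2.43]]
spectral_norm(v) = 14.19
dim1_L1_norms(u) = [7.01, 1.1]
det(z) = 0.72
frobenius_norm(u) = 5.10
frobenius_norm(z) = 3.49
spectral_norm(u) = 5.10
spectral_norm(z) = 3.48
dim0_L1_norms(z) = [2.54, 2.67]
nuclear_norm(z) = 3.69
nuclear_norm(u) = 5.36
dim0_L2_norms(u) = [2.92, 4.19]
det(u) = 1.35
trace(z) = -2.48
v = u @ z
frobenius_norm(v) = 14.19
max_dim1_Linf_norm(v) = 10.5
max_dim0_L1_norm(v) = 11.68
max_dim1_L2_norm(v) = 14.11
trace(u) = -2.39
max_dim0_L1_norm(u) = 4.62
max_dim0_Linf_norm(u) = 4.16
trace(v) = 9.54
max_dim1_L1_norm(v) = 19.92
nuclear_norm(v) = 14.26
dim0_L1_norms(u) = [3.49, 4.62]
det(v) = 1.04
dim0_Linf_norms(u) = [2.85, 4.16]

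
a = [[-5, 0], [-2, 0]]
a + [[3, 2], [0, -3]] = [[-2, 2], [-2, -3]]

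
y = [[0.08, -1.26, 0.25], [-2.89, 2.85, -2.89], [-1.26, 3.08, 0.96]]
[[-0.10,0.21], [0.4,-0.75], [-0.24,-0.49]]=y@[[0.12, 0.06], [0.04, -0.15], [-0.22, 0.05]]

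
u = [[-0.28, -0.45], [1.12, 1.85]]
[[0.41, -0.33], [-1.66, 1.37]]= u@[[-0.94, -0.33],[-0.33, 0.94]]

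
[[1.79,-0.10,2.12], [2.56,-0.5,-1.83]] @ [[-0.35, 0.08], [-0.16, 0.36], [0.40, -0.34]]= [[0.24, -0.61], [-1.55, 0.65]]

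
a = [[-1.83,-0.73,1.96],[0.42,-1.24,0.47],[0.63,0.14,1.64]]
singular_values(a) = [2.95, 1.61, 1.22]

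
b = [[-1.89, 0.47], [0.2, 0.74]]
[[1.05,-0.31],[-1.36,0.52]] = b @ [[-0.95, 0.32], [-1.58, 0.62]]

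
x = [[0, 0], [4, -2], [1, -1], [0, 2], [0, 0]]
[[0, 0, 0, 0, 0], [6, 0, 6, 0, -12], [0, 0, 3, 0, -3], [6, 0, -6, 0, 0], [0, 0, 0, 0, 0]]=x @ [[3, 0, 0, 0, -3], [3, 0, -3, 0, 0]]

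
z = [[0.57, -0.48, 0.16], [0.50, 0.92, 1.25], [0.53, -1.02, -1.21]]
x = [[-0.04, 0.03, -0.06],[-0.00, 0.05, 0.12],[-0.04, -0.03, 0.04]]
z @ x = [[-0.03, -0.01, -0.09], [-0.07, 0.02, 0.13], [0.03, 0.00, -0.20]]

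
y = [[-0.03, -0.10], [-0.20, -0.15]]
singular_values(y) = [0.26, 0.06]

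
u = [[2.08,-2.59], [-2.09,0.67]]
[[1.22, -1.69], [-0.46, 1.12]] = u @ [[0.09, -0.44], [-0.40, 0.30]]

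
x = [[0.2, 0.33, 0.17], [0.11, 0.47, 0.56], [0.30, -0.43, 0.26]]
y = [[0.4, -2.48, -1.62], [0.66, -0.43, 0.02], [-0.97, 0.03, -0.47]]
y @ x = [[-0.68,-0.34,-1.74], [0.09,0.01,-0.12], [-0.33,-0.10,-0.27]]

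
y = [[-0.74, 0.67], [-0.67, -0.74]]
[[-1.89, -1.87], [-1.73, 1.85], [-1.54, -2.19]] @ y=[[2.65, 0.12], [0.04, -2.53], [2.61, 0.59]]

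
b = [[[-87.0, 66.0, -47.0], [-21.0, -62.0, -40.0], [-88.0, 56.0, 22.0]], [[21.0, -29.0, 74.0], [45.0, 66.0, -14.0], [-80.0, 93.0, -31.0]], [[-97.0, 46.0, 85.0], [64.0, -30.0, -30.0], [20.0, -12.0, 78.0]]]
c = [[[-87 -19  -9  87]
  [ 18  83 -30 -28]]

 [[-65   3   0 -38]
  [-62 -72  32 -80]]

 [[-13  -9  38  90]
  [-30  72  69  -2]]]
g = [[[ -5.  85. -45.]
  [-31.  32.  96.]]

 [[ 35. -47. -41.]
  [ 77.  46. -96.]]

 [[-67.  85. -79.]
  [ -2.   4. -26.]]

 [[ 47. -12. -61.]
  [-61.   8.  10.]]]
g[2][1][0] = -2.0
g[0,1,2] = 96.0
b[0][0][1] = 66.0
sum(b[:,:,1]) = 194.0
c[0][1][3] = -28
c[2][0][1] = -9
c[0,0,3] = 87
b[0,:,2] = [-47.0, -40.0, 22.0]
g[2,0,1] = 85.0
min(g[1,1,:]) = -96.0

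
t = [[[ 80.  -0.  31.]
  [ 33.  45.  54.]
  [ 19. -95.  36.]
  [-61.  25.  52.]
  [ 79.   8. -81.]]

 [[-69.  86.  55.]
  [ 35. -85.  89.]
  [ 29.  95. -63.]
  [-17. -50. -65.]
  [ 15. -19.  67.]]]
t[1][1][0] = 35.0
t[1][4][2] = 67.0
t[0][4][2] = -81.0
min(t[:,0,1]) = -0.0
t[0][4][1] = 8.0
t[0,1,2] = 54.0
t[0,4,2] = -81.0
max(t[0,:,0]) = 80.0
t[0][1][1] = 45.0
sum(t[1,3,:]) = -132.0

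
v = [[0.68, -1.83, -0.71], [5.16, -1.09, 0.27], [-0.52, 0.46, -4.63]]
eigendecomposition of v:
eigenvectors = [[(0.15+0.49j),  (0.15-0.49j),  0.07+0.00j], [(0.85+0j),  0.85-0.00j,  -0.17+0.00j], [(0.02-0.07j),  (0.02+0.07j),  0.98+0.00j]]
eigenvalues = [(-0.15+2.95j), (-0.15-2.95j), (-4.75+0j)]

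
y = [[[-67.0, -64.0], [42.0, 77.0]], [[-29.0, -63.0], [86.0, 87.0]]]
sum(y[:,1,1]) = 164.0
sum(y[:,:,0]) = 32.0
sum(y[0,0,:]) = -131.0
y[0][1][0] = 42.0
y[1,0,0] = -29.0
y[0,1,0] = 42.0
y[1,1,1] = 87.0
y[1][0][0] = -29.0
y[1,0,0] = -29.0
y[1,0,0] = -29.0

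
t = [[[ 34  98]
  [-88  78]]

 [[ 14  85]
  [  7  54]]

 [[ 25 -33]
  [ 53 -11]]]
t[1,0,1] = 85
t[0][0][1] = 98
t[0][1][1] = 78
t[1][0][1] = 85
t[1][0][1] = 85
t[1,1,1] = 54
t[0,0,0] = 34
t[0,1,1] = 78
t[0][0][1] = 98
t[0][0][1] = 98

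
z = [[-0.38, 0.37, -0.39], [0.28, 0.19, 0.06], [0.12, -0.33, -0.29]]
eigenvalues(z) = [(0.36+0j), (-0.42+0.27j), (-0.42-0.27j)]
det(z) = 0.09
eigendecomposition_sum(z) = [[0.07+0.00j,(0.19-0j),-0.02-0.00j], [(0.1+0j),0.28-0.00j,-0.03-0.00j], [(-0.04+0j),-0.11+0.00j,0.01+0.00j]] + [[(-0.22+0.02j), 0.09-0.11j, (-0.18-0.25j)], [(0.09+0.01j), -0.04+0.04j, 0.05+0.12j], [0.08+0.17j, -0.11-0.04j, (-0.15+0.21j)]] + [[(-0.22-0.02j), (0.09+0.11j), -0.18+0.25j],[(0.09-0.01j), -0.04-0.04j, (0.05-0.12j)],[0.08-0.17j, -0.11+0.04j, -0.15-0.21j]]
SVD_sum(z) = [[-0.42, 0.38, -0.32], [0.06, -0.06, 0.05], [0.08, -0.07, 0.06]] + [[-0.01, -0.04, -0.03], [0.03, 0.15, 0.15], [-0.05, -0.3, -0.29]] + [[0.05, 0.02, -0.03], [0.19, 0.1, -0.13], [0.09, 0.05, -0.06]]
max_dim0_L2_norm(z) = 0.53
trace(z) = -0.48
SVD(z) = [[-0.97,0.10,0.21],[0.15,-0.45,0.88],[0.19,0.89,0.42]] @ diag([0.6730177409023242, 0.4736852932176831, 0.28560350736643586]) @ [[0.64, -0.58, 0.49], [-0.12, -0.72, -0.69], [0.76, 0.38, -0.53]]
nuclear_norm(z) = 1.43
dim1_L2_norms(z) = [0.66, 0.34, 0.46]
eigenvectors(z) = [[(0.55+0j), (0.74+0j), 0.74-0.00j], [(0.78+0j), -0.29-0.07j, (-0.29+0.07j)], [-0.30+0.00j, (-0.19-0.58j), (-0.19+0.58j)]]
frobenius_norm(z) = 0.87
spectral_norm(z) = 0.67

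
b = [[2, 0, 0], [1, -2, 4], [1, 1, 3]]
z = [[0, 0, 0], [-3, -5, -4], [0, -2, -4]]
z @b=[[0, 0, 0], [-15, 6, -32], [-6, 0, -20]]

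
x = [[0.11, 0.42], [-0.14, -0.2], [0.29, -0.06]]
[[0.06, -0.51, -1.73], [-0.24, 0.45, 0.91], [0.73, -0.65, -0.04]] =x @ [[2.41, -2.36, -0.95],[-0.5, -0.6, -3.87]]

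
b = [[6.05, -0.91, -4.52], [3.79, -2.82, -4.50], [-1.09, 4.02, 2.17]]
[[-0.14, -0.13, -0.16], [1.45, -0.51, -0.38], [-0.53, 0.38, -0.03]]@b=[[-1.17, -0.15, 0.87], [7.25, -1.41, -5.08], [-1.73, -0.71, 0.62]]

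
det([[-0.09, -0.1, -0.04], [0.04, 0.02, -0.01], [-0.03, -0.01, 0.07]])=0.000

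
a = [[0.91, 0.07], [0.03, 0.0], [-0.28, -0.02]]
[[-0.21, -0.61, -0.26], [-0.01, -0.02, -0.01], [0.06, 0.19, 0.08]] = a @ [[-0.21,  -0.65,  -0.33], [-0.24,  -0.22,  0.61]]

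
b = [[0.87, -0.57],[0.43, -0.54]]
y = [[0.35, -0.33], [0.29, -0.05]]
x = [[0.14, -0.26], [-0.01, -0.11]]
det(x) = -0.02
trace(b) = 0.33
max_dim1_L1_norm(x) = 0.4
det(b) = -0.22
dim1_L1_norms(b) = [1.44, 0.97]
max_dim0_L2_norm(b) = 0.97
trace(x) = 0.03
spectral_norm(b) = 1.23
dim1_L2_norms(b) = [1.04, 0.69]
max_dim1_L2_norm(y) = 0.48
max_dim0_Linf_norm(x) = 0.26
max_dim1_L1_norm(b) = 1.44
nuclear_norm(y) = 0.69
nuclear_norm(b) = 1.42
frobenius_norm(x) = 0.32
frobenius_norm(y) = 0.56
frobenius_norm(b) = 1.25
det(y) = 0.08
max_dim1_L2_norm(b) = 1.04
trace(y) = 0.30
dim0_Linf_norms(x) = [0.14, 0.26]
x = b @ y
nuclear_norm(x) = 0.37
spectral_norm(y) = 0.55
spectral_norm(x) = 0.31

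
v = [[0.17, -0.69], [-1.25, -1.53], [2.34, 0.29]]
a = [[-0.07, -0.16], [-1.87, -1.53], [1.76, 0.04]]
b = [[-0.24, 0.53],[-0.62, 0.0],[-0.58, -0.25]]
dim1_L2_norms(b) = [0.58, 0.62, 0.63]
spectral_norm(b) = 0.88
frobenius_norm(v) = 3.16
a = b + v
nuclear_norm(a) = 3.77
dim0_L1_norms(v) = [3.76, 2.51]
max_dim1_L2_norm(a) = 2.42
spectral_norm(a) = 2.85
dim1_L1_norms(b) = [0.77, 0.62, 0.83]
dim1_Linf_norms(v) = [0.69, 1.53, 2.34]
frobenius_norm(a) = 2.99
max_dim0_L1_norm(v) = 3.76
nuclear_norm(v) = 4.19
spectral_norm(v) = 2.87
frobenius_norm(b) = 1.06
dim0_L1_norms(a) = [3.7, 1.73]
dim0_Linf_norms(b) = [0.62, 0.53]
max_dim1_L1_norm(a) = 3.4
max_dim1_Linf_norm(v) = 2.34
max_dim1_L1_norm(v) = 2.78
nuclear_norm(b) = 1.47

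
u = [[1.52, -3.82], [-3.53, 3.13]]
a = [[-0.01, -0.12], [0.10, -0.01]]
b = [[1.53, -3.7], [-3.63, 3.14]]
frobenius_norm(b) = 6.25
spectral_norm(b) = 6.09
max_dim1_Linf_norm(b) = 3.7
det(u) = -8.73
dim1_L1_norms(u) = [5.34, 6.66]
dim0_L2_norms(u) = [3.84, 4.94]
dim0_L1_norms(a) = [0.11, 0.13]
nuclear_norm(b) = 7.50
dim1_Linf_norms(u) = [3.82, 3.53]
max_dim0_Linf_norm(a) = 0.12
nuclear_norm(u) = 7.52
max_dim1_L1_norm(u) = 6.66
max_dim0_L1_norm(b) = 6.84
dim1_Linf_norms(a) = [0.12, 0.1]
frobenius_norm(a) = 0.16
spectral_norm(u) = 6.09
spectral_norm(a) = 0.12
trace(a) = -0.02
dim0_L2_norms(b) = [3.94, 4.85]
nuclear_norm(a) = 0.22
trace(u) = 4.65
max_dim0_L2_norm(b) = 4.85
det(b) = -8.63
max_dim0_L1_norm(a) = 0.13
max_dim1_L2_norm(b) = 4.8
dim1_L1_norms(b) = [5.23, 6.77]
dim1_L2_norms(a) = [0.12, 0.1]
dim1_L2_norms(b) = [4.0, 4.8]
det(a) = 0.01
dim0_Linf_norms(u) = [3.53, 3.82]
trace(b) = 4.67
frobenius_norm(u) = 6.26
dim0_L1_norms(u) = [5.05, 6.95]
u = b + a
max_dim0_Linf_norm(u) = 3.82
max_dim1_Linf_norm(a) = 0.12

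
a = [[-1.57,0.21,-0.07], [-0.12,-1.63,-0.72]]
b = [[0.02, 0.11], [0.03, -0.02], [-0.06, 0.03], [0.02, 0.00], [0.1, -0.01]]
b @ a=[[-0.04, -0.18, -0.08], [-0.04, 0.04, 0.01], [0.09, -0.06, -0.02], [-0.03, 0.0, -0.0], [-0.16, 0.04, 0.0]]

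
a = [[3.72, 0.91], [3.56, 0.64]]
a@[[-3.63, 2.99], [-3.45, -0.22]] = [[-16.64, 10.92], [-15.13, 10.5]]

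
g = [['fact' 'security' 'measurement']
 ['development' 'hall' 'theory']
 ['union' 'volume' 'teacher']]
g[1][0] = 'development'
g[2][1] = 'volume'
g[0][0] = 'fact'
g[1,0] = 'development'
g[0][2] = 'measurement'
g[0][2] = 'measurement'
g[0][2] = 'measurement'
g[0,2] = 'measurement'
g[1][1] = 'hall'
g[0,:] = ['fact', 'security', 'measurement']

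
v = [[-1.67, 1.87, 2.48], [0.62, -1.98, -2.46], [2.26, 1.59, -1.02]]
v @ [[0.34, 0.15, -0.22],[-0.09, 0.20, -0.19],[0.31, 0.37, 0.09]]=[[0.03, 1.04, 0.24],[-0.37, -1.21, 0.02],[0.31, 0.28, -0.89]]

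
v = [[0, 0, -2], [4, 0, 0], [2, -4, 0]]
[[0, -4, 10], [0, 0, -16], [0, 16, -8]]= v @ [[0, 0, -4], [0, -4, 0], [0, 2, -5]]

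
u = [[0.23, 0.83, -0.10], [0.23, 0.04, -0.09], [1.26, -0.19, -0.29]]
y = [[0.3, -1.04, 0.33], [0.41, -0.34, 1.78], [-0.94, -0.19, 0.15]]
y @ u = [[0.25, 0.14, -0.03], [2.26, -0.01, -0.53], [-0.07, -0.82, 0.07]]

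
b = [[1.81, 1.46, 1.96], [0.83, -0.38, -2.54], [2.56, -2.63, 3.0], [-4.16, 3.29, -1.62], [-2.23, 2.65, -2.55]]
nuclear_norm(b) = 14.17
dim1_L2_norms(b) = [3.04, 2.7, 4.74, 5.55, 4.3]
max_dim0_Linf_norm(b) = 4.16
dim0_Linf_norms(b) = [4.16, 3.29, 3.0]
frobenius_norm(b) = 9.39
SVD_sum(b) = [[0.91,-0.77,0.75],  [-0.39,0.34,-0.33],  [3.02,-2.57,2.5],  [-3.45,2.93,-2.85],  [-2.74,2.33,-2.27]] + [[-0.4, 1.13, 1.65], [0.48, -1.35, -1.96], [-0.09, 0.25, 0.37], [-0.26, 0.74, 1.08], [0.03, -0.08, -0.12]] + [[1.30, 1.1, -0.44], [0.74, 0.63, -0.25], [-0.37, -0.32, 0.13], [-0.45, -0.38, 0.15], [0.48, 0.41, -0.16]]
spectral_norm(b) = 8.43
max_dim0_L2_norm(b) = 5.73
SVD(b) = [[-0.17, -0.59, 0.78], [0.07, 0.70, 0.44], [-0.56, -0.13, -0.22], [0.63, -0.39, -0.27], [0.50, 0.04, 0.29]] @ diag([8.427584420057554, 3.4733546694139634, 2.273395738375391]) @ [[-0.64,0.55,-0.53], [0.2,-0.55,-0.81], [0.74,0.63,-0.25]]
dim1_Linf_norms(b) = [1.96, 2.54, 3.0, 4.16, 2.65]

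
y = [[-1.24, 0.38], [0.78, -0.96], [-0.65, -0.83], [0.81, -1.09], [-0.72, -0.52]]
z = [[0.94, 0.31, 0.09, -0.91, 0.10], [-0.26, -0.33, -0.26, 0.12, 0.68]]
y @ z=[[-1.26,-0.51,-0.21,1.17,0.13], [0.98,0.56,0.32,-0.82,-0.57], [-0.40,0.07,0.16,0.49,-0.63], [1.04,0.61,0.36,-0.87,-0.66], [-0.54,-0.05,0.07,0.59,-0.43]]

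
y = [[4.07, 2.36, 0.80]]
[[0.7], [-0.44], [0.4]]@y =[[2.85, 1.65, 0.56], [-1.79, -1.04, -0.35], [1.63, 0.94, 0.32]]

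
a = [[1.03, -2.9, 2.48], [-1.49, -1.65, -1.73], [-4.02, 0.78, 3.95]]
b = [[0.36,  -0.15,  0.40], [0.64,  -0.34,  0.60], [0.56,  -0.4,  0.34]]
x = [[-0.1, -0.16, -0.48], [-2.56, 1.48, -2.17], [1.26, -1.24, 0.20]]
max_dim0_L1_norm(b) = 1.56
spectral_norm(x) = 3.99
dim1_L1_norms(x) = [0.74, 6.21, 2.7]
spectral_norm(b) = 1.32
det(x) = -0.03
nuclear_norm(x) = 4.99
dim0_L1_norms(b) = [1.56, 0.89, 1.34]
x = a @ b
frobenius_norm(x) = 4.11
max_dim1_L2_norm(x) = 3.67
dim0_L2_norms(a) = [4.41, 3.43, 4.97]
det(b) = 0.00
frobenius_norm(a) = 7.48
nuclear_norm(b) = 1.52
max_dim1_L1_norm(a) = 8.75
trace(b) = 0.36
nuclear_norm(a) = 12.41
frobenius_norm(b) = 1.34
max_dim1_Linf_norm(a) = 4.02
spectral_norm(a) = 5.77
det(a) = -61.89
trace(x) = 1.58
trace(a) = 3.33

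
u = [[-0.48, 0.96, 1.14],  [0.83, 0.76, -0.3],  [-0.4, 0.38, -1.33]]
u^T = [[-0.48, 0.83, -0.4], [0.96, 0.76, 0.38], [1.14, -0.30, -1.33]]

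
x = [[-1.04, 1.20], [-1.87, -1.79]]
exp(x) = [[0.09, 0.20], [-0.31, -0.03]]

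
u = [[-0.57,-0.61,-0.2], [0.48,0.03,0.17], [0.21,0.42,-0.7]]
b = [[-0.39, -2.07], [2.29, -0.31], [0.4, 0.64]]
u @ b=[[-1.25,1.24],[-0.05,-0.89],[0.60,-1.01]]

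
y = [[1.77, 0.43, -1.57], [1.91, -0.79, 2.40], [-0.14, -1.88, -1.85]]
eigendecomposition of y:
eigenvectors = [[0.90+0.00j, -0.22+0.13j, -0.22-0.13j], [0.39+0.00j, 0.75+0.00j, 0.75-0.00j], [(-0.21+0j), (-0.08+0.6j), -0.08-0.60j]]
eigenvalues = [(2.32+0j), (-1.59+2.26j), (-1.59-2.26j)]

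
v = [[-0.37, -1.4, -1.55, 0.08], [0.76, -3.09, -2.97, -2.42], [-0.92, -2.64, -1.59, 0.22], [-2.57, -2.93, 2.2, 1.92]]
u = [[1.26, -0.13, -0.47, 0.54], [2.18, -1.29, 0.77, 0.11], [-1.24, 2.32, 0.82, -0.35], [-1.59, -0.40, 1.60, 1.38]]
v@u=[[-1.72,-1.77,-2.05,0.3], [1.75,-2.04,-9.04,-2.23], [-5.29,-0.25,-2.55,0.07], [-15.41,8.45,3.83,0.17]]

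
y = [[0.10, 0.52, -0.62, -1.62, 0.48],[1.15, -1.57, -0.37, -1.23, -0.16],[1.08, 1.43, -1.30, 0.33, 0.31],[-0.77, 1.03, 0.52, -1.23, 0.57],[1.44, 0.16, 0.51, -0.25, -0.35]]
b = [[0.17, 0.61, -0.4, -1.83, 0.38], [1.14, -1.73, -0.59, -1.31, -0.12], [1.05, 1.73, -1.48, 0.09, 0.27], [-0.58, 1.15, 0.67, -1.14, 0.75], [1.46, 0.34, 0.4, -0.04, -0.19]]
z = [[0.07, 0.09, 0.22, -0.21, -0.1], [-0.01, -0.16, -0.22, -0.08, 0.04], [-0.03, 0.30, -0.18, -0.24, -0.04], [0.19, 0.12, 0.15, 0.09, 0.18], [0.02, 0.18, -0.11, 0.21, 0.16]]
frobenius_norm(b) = 4.82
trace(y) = -4.35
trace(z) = -0.02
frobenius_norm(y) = 4.52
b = z + y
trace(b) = -4.37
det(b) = -6.00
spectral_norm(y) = 2.63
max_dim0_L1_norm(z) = 0.88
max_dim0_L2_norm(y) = 2.42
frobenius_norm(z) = 0.78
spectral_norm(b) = 2.91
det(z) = -0.00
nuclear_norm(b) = 9.54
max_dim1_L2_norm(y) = 2.34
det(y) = -2.21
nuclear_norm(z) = 1.49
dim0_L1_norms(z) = [0.32, 0.85, 0.88, 0.83, 0.52]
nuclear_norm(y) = 8.89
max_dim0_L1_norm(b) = 5.56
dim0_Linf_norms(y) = [1.44, 1.57, 1.3, 1.62, 0.57]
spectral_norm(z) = 0.46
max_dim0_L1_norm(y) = 4.71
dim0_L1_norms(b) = [4.4, 5.56, 3.54, 4.41, 1.71]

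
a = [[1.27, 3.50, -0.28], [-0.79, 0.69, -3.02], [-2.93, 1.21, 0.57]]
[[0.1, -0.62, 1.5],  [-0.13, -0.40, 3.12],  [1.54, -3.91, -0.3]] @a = [[-3.78, 1.74, 2.70], [-8.99, 3.04, 3.02], [5.92, 2.33, 11.21]]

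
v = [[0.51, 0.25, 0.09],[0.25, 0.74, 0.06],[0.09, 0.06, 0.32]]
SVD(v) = [[-0.54, 0.67, -0.50], [-0.82, -0.54, 0.16], [-0.16, 0.5, 0.85]] @ diag([0.9167230095517351, 0.37528780474563583, 0.27798918570262915]) @ [[-0.54, -0.82, -0.16], [0.67, -0.54, 0.50], [-0.5, 0.16, 0.85]]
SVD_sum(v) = [[0.27,  0.41,  0.08], [0.41,  0.62,  0.12], [0.08,  0.12,  0.02]] + [[0.17, -0.14, 0.13], [-0.14, 0.11, -0.10], [0.13, -0.1, 0.10]] + [[0.07,-0.02,-0.12], [-0.02,0.01,0.04], [-0.12,0.04,0.2]]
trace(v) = 1.57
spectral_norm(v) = 0.92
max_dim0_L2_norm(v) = 0.78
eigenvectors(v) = [[-0.54, -0.67, -0.5], [-0.82, 0.54, 0.16], [-0.16, -0.5, 0.85]]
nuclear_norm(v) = 1.57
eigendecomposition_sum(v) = [[0.27, 0.41, 0.08], [0.41, 0.62, 0.12], [0.08, 0.12, 0.02]] + [[0.17, -0.14, 0.13], [-0.14, 0.11, -0.10], [0.13, -0.1, 0.10]] + [[0.07, -0.02, -0.12], [-0.02, 0.01, 0.04], [-0.12, 0.04, 0.20]]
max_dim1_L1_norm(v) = 1.05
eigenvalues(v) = [0.92, 0.38, 0.28]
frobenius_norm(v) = 1.03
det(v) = 0.10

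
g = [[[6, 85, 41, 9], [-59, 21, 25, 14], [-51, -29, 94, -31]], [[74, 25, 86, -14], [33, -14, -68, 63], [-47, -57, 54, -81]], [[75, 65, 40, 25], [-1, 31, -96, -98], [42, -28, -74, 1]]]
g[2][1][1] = 31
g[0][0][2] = 41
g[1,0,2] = 86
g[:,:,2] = [[41, 25, 94], [86, -68, 54], [40, -96, -74]]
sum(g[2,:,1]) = 68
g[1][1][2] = -68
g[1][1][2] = -68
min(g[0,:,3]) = -31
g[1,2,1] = -57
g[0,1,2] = 25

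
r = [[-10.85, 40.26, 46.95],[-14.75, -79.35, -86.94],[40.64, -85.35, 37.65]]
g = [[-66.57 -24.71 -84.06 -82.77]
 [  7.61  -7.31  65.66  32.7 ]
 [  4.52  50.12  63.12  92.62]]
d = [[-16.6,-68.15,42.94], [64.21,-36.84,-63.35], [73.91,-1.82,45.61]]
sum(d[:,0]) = 121.51999999999998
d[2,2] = 45.61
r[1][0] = -14.75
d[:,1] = [-68.15, -36.84, -1.82]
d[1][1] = -36.84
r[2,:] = [40.64, -85.35, 37.65]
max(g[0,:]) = -24.71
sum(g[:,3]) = 42.55000000000001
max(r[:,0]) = 40.64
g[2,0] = 4.52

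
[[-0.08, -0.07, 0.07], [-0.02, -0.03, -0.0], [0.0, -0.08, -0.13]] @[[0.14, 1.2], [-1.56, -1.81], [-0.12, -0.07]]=[[0.09, 0.03], [0.04, 0.03], [0.14, 0.15]]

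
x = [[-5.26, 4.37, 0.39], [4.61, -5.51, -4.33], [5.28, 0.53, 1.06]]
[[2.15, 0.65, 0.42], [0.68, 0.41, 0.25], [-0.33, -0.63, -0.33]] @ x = [[-6.09,6.04,-1.53],[-0.37,0.85,-1.25],[-2.91,1.85,2.25]]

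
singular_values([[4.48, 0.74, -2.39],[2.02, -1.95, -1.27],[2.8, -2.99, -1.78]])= [6.78, 3.13, 0.0]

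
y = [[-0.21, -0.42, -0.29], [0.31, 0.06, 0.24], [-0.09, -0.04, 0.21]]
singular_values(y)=[0.64, 0.24, 0.22]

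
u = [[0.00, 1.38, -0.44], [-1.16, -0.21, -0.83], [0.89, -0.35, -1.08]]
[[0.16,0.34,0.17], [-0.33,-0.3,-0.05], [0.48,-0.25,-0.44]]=u@[[0.38, 0.07, -0.15], [0.07, 0.31, 0.19], [-0.15, 0.19, 0.22]]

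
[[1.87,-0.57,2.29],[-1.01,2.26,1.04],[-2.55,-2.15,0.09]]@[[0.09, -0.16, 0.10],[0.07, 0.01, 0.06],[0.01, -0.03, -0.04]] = [[0.15,-0.37,0.06],[0.08,0.15,-0.01],[-0.38,0.38,-0.39]]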